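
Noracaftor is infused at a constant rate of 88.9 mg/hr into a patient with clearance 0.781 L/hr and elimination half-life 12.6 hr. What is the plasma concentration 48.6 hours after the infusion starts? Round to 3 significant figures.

Css = rate / CL = 88.9 / 0.781 = 113.8 mg/L
k = ln 2 / 12.6 = 0.05501 hr⁻¹
C(t) = Css (1 − e^(−kt)) = 113.8 × (1 − e^(−2.674)) = 113.8 × 0.9310 ≈ 106 mg/L

106 mg/L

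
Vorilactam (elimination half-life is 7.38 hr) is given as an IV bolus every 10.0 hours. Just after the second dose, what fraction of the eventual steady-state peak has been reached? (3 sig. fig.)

0.847

k = ln 2 / 7.38 = 0.09392 hr⁻¹
f_n = 1 − e^(−nkτ) = 1 − e^(−2 × 0.09392 × 10.0) = 1 − e^(−1.878) = 1 − 0.1528 ≈ 0.847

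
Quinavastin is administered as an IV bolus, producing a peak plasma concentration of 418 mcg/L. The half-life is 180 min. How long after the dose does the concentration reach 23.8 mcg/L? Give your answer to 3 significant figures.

744 minutes

k = ln 2 / 180 = 0.003851 min⁻¹
C(t) = C₀ e^(−kt)  ⇒  t = ln(C₀/C) / k
t = ln(418/23.8) / 0.003851 = 2.866 / 0.003851 ≈ 744 minutes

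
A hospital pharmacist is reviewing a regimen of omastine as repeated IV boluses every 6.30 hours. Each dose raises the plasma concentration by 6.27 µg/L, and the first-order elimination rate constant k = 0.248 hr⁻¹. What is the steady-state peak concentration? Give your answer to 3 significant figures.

Fraction remaining after one interval: e^(−kτ) = e^(−0.2480 × 6.30) = 0.2096
R = 1 / (1 − 0.2096) = 1.265
Css,max = 6.27 × 1.265 ≈ 7.93 µg/L

7.93 µg/L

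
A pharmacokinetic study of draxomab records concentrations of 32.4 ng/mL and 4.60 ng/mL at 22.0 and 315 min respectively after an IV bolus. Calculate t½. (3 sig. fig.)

104 minutes

k = ln(C₁/C₂) / (t₂ − t₁) = ln(32.4/4.60) / (315 − 22.0)
  = 1.952 / 293.0 = 0.006662 min⁻¹
t½ = ln 2 / k = ln 2 / 0.006662 ≈ 104 minutes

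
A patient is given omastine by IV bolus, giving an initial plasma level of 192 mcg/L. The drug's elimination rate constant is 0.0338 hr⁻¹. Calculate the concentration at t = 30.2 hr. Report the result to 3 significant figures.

69.2 mcg/L

C(t) = C₀ e^(−kt) = 192 × e^(−0.03380 × 30.2) = 192 × e^(−1.021) = 192 × 0.3603 ≈ 69.2 mcg/L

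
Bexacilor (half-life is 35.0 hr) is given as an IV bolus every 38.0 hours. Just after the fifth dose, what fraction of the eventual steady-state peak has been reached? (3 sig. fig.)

0.977

k = ln 2 / 35.0 = 0.01980 hr⁻¹
f_n = 1 − e^(−nkτ) = 1 − e^(−5 × 0.01980 × 38.0) = 1 − e^(−3.763) = 1 − 0.02322 ≈ 0.977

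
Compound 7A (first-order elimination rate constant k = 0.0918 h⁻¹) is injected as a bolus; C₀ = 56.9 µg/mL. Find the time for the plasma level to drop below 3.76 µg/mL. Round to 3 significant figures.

29.6 hours

C(t) = C₀ e^(−kt)  ⇒  t = ln(C₀/C) / k
t = ln(56.9/3.76) / 0.09180 = 2.717 / 0.09180 ≈ 29.6 hours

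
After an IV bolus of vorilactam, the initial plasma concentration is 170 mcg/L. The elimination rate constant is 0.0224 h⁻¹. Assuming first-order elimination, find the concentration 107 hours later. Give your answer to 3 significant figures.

C(t) = C₀ e^(−kt) = 170 × e^(−0.02240 × 107) = 170 × e^(−2.397) = 170 × 0.09101 ≈ 15.5 mcg/L

15.5 mcg/L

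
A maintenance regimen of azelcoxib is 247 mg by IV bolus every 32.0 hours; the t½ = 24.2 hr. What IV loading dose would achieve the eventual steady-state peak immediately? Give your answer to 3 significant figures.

k = ln 2 / 24.2 = 0.02864 hr⁻¹
Accumulation ratio R = 1 / (1 − e^(−kτ)) = 1 / (1 − e^(−0.02864×32.0)) = 1 / (1 − 0.3999) = 1.666
Loading dose = maintenance dose × R = 247 × 1.666 ≈ 412 mg

412 mg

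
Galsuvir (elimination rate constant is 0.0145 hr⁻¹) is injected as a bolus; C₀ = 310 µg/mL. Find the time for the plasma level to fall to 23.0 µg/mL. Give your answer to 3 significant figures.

179 hours

C(t) = C₀ e^(−kt)  ⇒  t = ln(C₀/C) / k
t = ln(310/23.0) / 0.01450 = 2.601 / 0.01450 ≈ 179 hours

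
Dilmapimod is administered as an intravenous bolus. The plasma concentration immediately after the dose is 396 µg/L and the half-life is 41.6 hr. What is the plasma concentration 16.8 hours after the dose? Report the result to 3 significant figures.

299 µg/L

k = ln 2 / 41.6 = 0.01666 hr⁻¹
16.8 hr is 0.4038 half-lives, so C = 396 × (1/2)^0.4038 = 396 × 0.7558 ≈ 299 µg/L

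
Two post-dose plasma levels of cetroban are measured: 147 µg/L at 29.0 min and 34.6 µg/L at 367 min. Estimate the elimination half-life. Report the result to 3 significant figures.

k = ln(C₁/C₂) / (t₂ − t₁) = ln(147/34.6) / (367 − 29.0)
  = 1.447 / 338.0 = 0.004280 min⁻¹
t½ = ln 2 / k = ln 2 / 0.004280 ≈ 162 minutes

162 minutes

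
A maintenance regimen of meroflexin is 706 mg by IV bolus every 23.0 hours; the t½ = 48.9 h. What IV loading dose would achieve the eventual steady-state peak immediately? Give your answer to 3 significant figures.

k = ln 2 / 48.9 = 0.01417 h⁻¹
Accumulation ratio R = 1 / (1 − e^(−kτ)) = 1 / (1 − e^(−0.01417×23.0)) = 1 / (1 − 0.7218) = 3.594
Loading dose = maintenance dose × R = 706 × 3.594 ≈ 2540 mg

2540 mg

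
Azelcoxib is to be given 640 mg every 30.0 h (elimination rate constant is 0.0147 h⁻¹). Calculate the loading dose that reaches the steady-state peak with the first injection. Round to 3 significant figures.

Accumulation ratio R = 1 / (1 − e^(−kτ)) = 1 / (1 − e^(−0.01470×30.0)) = 1 / (1 − 0.6434) = 2.804
Loading dose = maintenance dose × R = 640 × 2.804 ≈ 1790 mg

1790 mg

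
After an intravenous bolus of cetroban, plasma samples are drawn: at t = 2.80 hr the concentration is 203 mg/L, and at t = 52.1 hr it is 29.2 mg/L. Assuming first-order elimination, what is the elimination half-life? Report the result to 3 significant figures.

17.6 hours

k = ln(C₁/C₂) / (t₂ − t₁) = ln(203/29.2) / (52.1 − 2.80)
  = 1.939 / 49.30 = 0.03933 hr⁻¹
t½ = ln 2 / k = ln 2 / 0.03933 ≈ 17.6 hours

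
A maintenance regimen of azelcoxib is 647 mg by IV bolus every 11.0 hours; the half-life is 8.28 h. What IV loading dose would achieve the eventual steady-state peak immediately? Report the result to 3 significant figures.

1080 mg

k = ln 2 / 8.28 = 0.08371 h⁻¹
Accumulation ratio R = 1 / (1 − e^(−kτ)) = 1 / (1 − e^(−0.08371×11.0)) = 1 / (1 − 0.3982) = 1.662
Loading dose = maintenance dose × R = 647 × 1.662 ≈ 1080 mg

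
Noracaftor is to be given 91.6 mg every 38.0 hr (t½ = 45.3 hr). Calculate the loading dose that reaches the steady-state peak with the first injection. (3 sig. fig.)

k = ln 2 / 45.3 = 0.01530 hr⁻¹
Accumulation ratio R = 1 / (1 − e^(−kτ)) = 1 / (1 − e^(−0.01530×38.0)) = 1 / (1 − 0.5591) = 2.268
Loading dose = maintenance dose × R = 91.6 × 2.268 ≈ 208 mg

208 mg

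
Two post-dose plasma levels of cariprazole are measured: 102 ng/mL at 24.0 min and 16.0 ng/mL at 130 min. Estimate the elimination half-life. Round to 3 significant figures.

k = ln(C₁/C₂) / (t₂ − t₁) = ln(102/16.0) / (130 − 24.0)
  = 1.852 / 106.0 = 0.01748 min⁻¹
t½ = ln 2 / k = ln 2 / 0.01748 ≈ 39.7 minutes

39.7 minutes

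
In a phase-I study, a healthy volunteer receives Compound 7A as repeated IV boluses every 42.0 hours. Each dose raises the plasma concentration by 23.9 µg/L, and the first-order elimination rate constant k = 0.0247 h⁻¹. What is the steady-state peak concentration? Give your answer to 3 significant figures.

Fraction remaining after one interval: e^(−kτ) = e^(−0.02470 × 42.0) = 0.3544
R = 1 / (1 − 0.3544) = 1.549
Css,max = 23.9 × 1.549 ≈ 37.0 µg/L

37.0 µg/L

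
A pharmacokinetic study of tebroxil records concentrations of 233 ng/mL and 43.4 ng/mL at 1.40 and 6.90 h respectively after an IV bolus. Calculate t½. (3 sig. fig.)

2.27 hours

k = ln(C₁/C₂) / (t₂ − t₁) = ln(233/43.4) / (6.90 − 1.40)
  = 1.681 / 5.500 = 0.3056 h⁻¹
t½ = ln 2 / k = ln 2 / 0.3056 ≈ 2.27 hours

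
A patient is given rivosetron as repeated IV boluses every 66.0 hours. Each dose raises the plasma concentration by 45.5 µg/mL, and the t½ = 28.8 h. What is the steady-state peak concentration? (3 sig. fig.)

k = ln 2 / 28.8 = 0.02407 h⁻¹
Fraction remaining after one interval: e^(−kτ) = e^(−0.02407 × 66.0) = 0.2042
R = 1 / (1 − 0.2042) = 1.257
Css,max = 45.5 × 1.257 ≈ 57.2 µg/mL

57.2 µg/mL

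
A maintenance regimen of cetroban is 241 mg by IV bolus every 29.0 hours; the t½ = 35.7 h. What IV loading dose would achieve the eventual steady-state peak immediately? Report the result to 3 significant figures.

560 mg

k = ln 2 / 35.7 = 0.01942 h⁻¹
Accumulation ratio R = 1 / (1 − e^(−kτ)) = 1 / (1 − e^(−0.01942×29.0)) = 1 / (1 − 0.5695) = 2.323
Loading dose = maintenance dose × R = 241 × 2.323 ≈ 560 mg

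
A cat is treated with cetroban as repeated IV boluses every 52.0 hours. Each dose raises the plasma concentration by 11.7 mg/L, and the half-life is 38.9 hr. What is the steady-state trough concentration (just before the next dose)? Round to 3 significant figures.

k = ln 2 / 38.9 = 0.01782 hr⁻¹
Fraction remaining after one interval: e^(−kτ) = e^(−0.01782 × 52.0) = 0.3959
R = 1 / (1 − 0.3959) = 1.655
Css,max = 11.7 × 1.655 = 19.37 mg/L
Css,min = Css,max × e^(−kτ) = 19.37 × 0.3959 ≈ 7.67 mg/L

7.67 mg/L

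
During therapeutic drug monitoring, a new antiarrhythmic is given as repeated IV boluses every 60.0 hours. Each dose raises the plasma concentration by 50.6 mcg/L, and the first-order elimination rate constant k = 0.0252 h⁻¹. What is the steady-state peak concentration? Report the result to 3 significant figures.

Fraction remaining after one interval: e^(−kτ) = e^(−0.02520 × 60.0) = 0.2205
R = 1 / (1 − 0.2205) = 1.283
Css,max = 50.6 × 1.283 ≈ 64.9 mcg/L

64.9 mcg/L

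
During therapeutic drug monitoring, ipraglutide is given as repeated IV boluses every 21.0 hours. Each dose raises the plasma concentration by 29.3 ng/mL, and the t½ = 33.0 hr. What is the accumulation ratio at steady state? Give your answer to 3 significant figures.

2.80

k = ln 2 / 33.0 = 0.02100 hr⁻¹
Fraction remaining after one interval: e^(−kτ) = e^(−0.02100 × 21.0) = 0.6433
R = 1 / (1 − 0.6433) = 1 / 0.3567 ≈ 2.80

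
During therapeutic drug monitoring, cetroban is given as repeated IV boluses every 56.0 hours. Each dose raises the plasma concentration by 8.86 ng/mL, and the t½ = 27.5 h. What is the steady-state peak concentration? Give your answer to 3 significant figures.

k = ln 2 / 27.5 = 0.02521 h⁻¹
Fraction remaining after one interval: e^(−kτ) = e^(−0.02521 × 56.0) = 0.2438
R = 1 / (1 − 0.2438) = 1.322
Css,max = 8.86 × 1.322 ≈ 11.7 ng/mL

11.7 ng/mL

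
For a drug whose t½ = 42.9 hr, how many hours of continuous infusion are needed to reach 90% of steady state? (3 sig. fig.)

143 hours

k = ln 2 / 42.9 = 0.01616 hr⁻¹
f = 1 − e^(−kt)  ⇒  t = −ln(1 − f) / k
t = −ln(1 − 0.9) / 0.01616 = 2.303 / 0.01616 ≈ 143 hours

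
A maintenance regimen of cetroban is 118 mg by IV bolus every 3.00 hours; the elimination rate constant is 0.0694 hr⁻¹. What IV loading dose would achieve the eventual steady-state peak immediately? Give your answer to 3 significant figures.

628 mg

Accumulation ratio R = 1 / (1 − e^(−kτ)) = 1 / (1 − e^(−0.06940×3.00)) = 1 / (1 − 0.8120) = 5.320
Loading dose = maintenance dose × R = 118 × 5.320 ≈ 628 mg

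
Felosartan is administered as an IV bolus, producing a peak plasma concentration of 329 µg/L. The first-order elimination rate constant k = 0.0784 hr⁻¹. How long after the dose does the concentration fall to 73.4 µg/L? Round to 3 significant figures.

19.1 hours

C(t) = C₀ e^(−kt)  ⇒  t = ln(C₀/C) / k
t = ln(329/73.4) / 0.07840 = 1.500 / 0.07840 ≈ 19.1 hours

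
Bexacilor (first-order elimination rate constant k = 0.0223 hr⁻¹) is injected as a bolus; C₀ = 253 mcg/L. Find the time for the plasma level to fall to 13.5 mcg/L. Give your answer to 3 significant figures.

C(t) = C₀ e^(−kt)  ⇒  t = ln(C₀/C) / k
t = ln(253/13.5) / 0.02230 = 2.931 / 0.02230 ≈ 131 hours

131 hours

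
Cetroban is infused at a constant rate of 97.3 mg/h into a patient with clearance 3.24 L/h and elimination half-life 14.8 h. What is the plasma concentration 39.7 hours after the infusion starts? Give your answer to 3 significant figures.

25.4 µg/mL

Css = rate / CL = 97.3 / 3.24 = 30.03 µg/mL
k = ln 2 / 14.8 = 0.04683 h⁻¹
C(t) = Css (1 − e^(−kt)) = 30.03 × (1 − e^(−1.859)) = 30.03 × 0.8442 ≈ 25.4 µg/mL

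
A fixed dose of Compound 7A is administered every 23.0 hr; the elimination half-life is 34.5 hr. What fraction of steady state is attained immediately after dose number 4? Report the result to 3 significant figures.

k = ln 2 / 34.5 = 0.02009 hr⁻¹
f_n = 1 − e^(−nkτ) = 1 − e^(−4 × 0.02009 × 23.0) = 1 − e^(−1.848) = 1 − 0.1575 ≈ 0.843

0.843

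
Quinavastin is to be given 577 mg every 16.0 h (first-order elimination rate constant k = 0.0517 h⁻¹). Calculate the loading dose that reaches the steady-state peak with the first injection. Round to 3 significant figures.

Accumulation ratio R = 1 / (1 − e^(−kτ)) = 1 / (1 − e^(−0.05170×16.0)) = 1 / (1 − 0.4373) = 1.777
Loading dose = maintenance dose × R = 577 × 1.777 ≈ 1030 mg

1030 mg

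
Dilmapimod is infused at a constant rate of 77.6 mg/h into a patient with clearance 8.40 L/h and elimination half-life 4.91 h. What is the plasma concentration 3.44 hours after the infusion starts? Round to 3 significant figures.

3.55 µg/mL

Css = rate / CL = 77.6 / 8.40 = 9.238 µg/mL
k = ln 2 / 4.91 = 0.1412 h⁻¹
C(t) = Css (1 − e^(−kt)) = 9.238 × (1 − e^(−0.4856)) = 9.238 × 0.3847 ≈ 3.55 µg/mL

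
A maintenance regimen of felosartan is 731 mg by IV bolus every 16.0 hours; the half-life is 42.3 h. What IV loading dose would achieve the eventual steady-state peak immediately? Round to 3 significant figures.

k = ln 2 / 42.3 = 0.01639 h⁻¹
Accumulation ratio R = 1 / (1 − e^(−kτ)) = 1 / (1 − e^(−0.01639×16.0)) = 1 / (1 − 0.7694) = 4.336
Loading dose = maintenance dose × R = 731 × 4.336 ≈ 3170 mg

3170 mg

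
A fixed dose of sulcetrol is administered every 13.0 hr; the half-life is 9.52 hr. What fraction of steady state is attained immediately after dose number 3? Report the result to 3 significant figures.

k = ln 2 / 9.52 = 0.07281 hr⁻¹
f_n = 1 − e^(−nkτ) = 1 − e^(−3 × 0.07281 × 13.0) = 1 − e^(−2.840) = 1 − 0.05845 ≈ 0.942

0.942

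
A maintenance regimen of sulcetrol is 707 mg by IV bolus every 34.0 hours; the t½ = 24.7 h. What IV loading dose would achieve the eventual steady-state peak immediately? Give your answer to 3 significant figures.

k = ln 2 / 24.7 = 0.02806 h⁻¹
Accumulation ratio R = 1 / (1 − e^(−kτ)) = 1 / (1 − e^(−0.02806×34.0)) = 1 / (1 − 0.3851) = 1.626
Loading dose = maintenance dose × R = 707 × 1.626 ≈ 1150 mg

1150 mg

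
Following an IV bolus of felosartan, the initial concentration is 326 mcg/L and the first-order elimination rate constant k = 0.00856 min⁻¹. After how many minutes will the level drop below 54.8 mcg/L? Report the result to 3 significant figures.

208 minutes

C(t) = C₀ e^(−kt)  ⇒  t = ln(C₀/C) / k
t = ln(326/54.8) / 0.008560 = 1.783 / 0.008560 ≈ 208 minutes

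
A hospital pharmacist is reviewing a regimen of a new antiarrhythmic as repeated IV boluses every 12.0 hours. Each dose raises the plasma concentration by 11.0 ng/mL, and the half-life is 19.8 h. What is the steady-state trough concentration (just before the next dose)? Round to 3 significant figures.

21.1 ng/mL

k = ln 2 / 19.8 = 0.03501 h⁻¹
Fraction remaining after one interval: e^(−kτ) = e^(−0.03501 × 12.0) = 0.6570
R = 1 / (1 − 0.6570) = 2.915
Css,max = 11.0 × 2.915 = 32.07 ng/mL
Css,min = Css,max × e^(−kτ) = 32.07 × 0.6570 ≈ 21.1 ng/mL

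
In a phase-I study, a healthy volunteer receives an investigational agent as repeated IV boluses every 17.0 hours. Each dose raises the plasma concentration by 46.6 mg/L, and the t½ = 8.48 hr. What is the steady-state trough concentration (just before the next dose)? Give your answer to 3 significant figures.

15.5 mg/L

k = ln 2 / 8.48 = 0.08174 hr⁻¹
Fraction remaining after one interval: e^(−kτ) = e^(−0.08174 × 17.0) = 0.2492
R = 1 / (1 − 0.2492) = 1.332
Css,max = 46.6 × 1.332 = 62.07 mg/L
Css,min = Css,max × e^(−kτ) = 62.07 × 0.2492 ≈ 15.5 mg/L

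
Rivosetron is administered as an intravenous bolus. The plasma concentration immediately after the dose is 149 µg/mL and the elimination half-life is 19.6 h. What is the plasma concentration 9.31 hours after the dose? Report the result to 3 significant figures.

107 µg/mL

k = ln 2 / 19.6 = 0.03536 h⁻¹
C(t) = C₀ e^(−kt) = 149 × e^(−0.03536 × 9.31) = 149 × e^(−0.3292) = 149 × 0.7195 ≈ 107 µg/mL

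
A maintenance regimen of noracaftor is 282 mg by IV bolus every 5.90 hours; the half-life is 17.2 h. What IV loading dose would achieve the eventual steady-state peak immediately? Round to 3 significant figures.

1330 mg

k = ln 2 / 17.2 = 0.04030 h⁻¹
Accumulation ratio R = 1 / (1 − e^(−kτ)) = 1 / (1 − e^(−0.04030×5.90)) = 1 / (1 − 0.7884) = 4.726
Loading dose = maintenance dose × R = 282 × 4.726 ≈ 1330 mg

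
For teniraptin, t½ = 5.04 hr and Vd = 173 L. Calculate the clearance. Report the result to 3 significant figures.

k = ln 2 / t½ = ln 2 / 5.04 = 0.1375 hr⁻¹
CL = k · V = 0.1375 × 173 ≈ 23.8 L/hr

23.8 L/hr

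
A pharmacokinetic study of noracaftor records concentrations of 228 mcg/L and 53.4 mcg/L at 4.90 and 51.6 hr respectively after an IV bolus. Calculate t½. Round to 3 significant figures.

k = ln(C₁/C₂) / (t₂ − t₁) = ln(228/53.4) / (51.6 − 4.90)
  = 1.452 / 46.70 = 0.03108 hr⁻¹
t½ = ln 2 / k = ln 2 / 0.03108 ≈ 22.3 hours

22.3 hours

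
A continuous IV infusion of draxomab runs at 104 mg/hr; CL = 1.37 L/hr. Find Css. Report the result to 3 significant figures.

75.9 mg/L

Css = infusion rate / CL = 104 / 1.37 ≈ 75.9 mg/L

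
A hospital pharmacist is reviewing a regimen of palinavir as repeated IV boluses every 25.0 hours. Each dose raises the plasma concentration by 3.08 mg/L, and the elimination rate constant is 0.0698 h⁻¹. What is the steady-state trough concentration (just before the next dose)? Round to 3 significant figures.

0.652 mg/L

Fraction remaining after one interval: e^(−kτ) = e^(−0.06980 × 25.0) = 0.1746
R = 1 / (1 − 0.1746) = 1.212
Css,max = 3.08 × 1.212 = 3.732 mg/L
Css,min = Css,max × e^(−kτ) = 3.732 × 0.1746 ≈ 0.652 mg/L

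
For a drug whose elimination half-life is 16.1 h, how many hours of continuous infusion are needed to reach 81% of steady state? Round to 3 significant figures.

k = ln 2 / 16.1 = 0.04305 h⁻¹
f = 1 − e^(−kt)  ⇒  t = −ln(1 − f) / k
t = −ln(1 − 0.81) / 0.04305 = 1.661 / 0.04305 ≈ 38.6 hours

38.6 hours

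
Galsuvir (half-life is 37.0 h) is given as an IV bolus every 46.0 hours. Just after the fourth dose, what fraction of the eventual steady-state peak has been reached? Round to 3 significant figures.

k = ln 2 / 37.0 = 0.01873 h⁻¹
f_n = 1 − e^(−nkτ) = 1 − e^(−4 × 0.01873 × 46.0) = 1 − e^(−3.447) = 1 − 0.03184 ≈ 0.968

0.968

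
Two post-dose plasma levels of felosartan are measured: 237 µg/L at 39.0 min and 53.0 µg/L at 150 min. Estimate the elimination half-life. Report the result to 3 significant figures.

k = ln(C₁/C₂) / (t₂ − t₁) = ln(237/53.0) / (150 − 39.0)
  = 1.498 / 111.0 = 0.01349 min⁻¹
t½ = ln 2 / k = ln 2 / 0.01349 ≈ 51.4 minutes

51.4 minutes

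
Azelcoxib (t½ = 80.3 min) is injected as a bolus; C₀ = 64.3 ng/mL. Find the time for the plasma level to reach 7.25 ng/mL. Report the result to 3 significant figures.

253 minutes

k = ln 2 / 80.3 = 0.008632 min⁻¹
C(t) = C₀ e^(−kt)  ⇒  t = ln(C₀/C) / k
t = ln(64.3/7.25) / 0.008632 = 2.183 / 0.008632 ≈ 253 minutes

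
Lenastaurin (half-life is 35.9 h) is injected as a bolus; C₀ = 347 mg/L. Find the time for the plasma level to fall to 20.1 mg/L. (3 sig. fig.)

148 hours

k = ln 2 / 35.9 = 0.01931 h⁻¹
C(t) = C₀ e^(−kt)  ⇒  t = ln(C₀/C) / k
t = ln(347/20.1) / 0.01931 = 2.849 / 0.01931 ≈ 148 hours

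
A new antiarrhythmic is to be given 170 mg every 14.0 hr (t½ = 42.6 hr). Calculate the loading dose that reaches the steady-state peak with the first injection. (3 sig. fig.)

k = ln 2 / 42.6 = 0.01627 hr⁻¹
Accumulation ratio R = 1 / (1 − e^(−kτ)) = 1 / (1 − e^(−0.01627×14.0)) = 1 / (1 − 0.7963) = 4.909
Loading dose = maintenance dose × R = 170 × 4.909 ≈ 835 mg

835 mg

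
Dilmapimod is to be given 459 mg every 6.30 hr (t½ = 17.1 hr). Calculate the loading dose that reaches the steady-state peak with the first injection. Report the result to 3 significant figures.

k = ln 2 / 17.1 = 0.04053 hr⁻¹
Accumulation ratio R = 1 / (1 − e^(−kτ)) = 1 / (1 − e^(−0.04053×6.30)) = 1 / (1 − 0.7746) = 4.437
Loading dose = maintenance dose × R = 459 × 4.437 ≈ 2040 mg

2040 mg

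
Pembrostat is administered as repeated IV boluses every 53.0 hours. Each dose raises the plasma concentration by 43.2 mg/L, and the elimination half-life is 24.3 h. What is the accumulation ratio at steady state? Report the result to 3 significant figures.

1.28

k = ln 2 / 24.3 = 0.02852 h⁻¹
Fraction remaining after one interval: e^(−kτ) = e^(−0.02852 × 53.0) = 0.2205
R = 1 / (1 − 0.2205) = 1 / 0.7795 ≈ 1.28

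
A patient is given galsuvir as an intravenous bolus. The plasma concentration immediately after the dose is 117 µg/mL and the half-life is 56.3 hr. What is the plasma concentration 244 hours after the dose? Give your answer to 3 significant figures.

k = ln 2 / 56.3 = 0.01231 hr⁻¹
244 hr is 4.334 half-lives, so C = 117 × (1/2)^4.334 = 117 × 0.04959 ≈ 5.80 µg/mL

5.80 µg/mL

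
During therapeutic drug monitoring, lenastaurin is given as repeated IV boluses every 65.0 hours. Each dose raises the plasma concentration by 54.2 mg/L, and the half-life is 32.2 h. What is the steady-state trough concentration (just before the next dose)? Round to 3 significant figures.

k = ln 2 / 32.2 = 0.02153 h⁻¹
Fraction remaining after one interval: e^(−kτ) = e^(−0.02153 × 65.0) = 0.2468
R = 1 / (1 − 0.2468) = 1.328
Css,max = 54.2 × 1.328 = 71.96 mg/L
Css,min = Css,max × e^(−kτ) = 71.96 × 0.2468 ≈ 17.8 mg/L

17.8 mg/L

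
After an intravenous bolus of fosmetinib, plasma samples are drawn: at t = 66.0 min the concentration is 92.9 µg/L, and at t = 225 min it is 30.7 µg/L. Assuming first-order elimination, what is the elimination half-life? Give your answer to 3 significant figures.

k = ln(C₁/C₂) / (t₂ − t₁) = ln(92.9/30.7) / (225 − 66.0)
  = 1.107 / 159.0 = 0.006964 min⁻¹
t½ = ln 2 / k = ln 2 / 0.006964 ≈ 99.5 minutes

99.5 minutes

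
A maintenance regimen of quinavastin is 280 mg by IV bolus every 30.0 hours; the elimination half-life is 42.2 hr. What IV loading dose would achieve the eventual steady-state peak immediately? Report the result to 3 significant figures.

720 mg

k = ln 2 / 42.2 = 0.01643 hr⁻¹
Accumulation ratio R = 1 / (1 − e^(−kτ)) = 1 / (1 − e^(−0.01643×30.0)) = 1 / (1 − 0.6109) = 2.570
Loading dose = maintenance dose × R = 280 × 2.570 ≈ 720 mg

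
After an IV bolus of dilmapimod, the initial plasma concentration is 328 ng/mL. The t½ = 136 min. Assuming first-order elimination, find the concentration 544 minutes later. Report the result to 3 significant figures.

k = ln 2 / 136 = 0.005097 min⁻¹
C(t) = C₀ e^(−kt) = 328 × e^(−0.005097 × 544) = 328 × e^(−2.773) = 328 × 0.06250 ≈ 20.5 ng/mL

20.5 ng/mL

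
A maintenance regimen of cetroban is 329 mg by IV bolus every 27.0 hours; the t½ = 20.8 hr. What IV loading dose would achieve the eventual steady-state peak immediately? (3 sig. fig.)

554 mg

k = ln 2 / 20.8 = 0.03332 hr⁻¹
Accumulation ratio R = 1 / (1 − e^(−kτ)) = 1 / (1 − e^(−0.03332×27.0)) = 1 / (1 − 0.4067) = 1.685
Loading dose = maintenance dose × R = 329 × 1.685 ≈ 554 mg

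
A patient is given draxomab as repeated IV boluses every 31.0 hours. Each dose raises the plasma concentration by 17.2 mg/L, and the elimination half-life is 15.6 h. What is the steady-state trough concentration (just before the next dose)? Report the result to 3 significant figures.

k = ln 2 / 15.6 = 0.04443 h⁻¹
Fraction remaining after one interval: e^(−kτ) = e^(−0.04443 × 31.0) = 0.2522
R = 1 / (1 − 0.2522) = 1.337
Css,max = 17.2 × 1.337 = 23.00 mg/L
Css,min = Css,max × e^(−kτ) = 23.00 × 0.2522 ≈ 5.80 mg/L

5.80 mg/L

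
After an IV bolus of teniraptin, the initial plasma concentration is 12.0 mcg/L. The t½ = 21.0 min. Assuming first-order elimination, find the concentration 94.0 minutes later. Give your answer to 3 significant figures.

k = ln 2 / 21.0 = 0.03301 min⁻¹
C(t) = C₀ e^(−kt) = 12.0 × e^(−0.03301 × 94.0) = 12.0 × e^(−3.103) = 12.0 × 0.04493 ≈ 0.539 mcg/L

0.539 mcg/L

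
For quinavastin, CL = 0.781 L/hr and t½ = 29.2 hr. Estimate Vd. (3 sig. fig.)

k = ln 2 / t½ = ln 2 / 29.2 = 0.02374 hr⁻¹
V = CL / k = 0.781 / 0.02374 ≈ 32.9 L

32.9 L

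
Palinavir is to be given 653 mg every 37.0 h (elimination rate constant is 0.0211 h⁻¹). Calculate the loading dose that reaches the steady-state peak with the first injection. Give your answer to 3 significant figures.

Accumulation ratio R = 1 / (1 − e^(−kτ)) = 1 / (1 − e^(−0.02110×37.0)) = 1 / (1 − 0.4581) = 1.845
Loading dose = maintenance dose × R = 653 × 1.845 ≈ 1200 mg

1200 mg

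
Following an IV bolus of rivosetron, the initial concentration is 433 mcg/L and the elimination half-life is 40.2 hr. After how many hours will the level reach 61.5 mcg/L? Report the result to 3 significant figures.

k = ln 2 / 40.2 = 0.01724 hr⁻¹
C(t) = C₀ e^(−kt)  ⇒  t = ln(C₀/C) / k
t = ln(433/61.5) / 0.01724 = 1.952 / 0.01724 ≈ 113 hours

113 hours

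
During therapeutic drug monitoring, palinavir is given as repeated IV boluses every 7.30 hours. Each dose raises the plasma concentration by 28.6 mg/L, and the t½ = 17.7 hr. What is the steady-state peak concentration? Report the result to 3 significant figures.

115 mg/L

k = ln 2 / 17.7 = 0.03916 hr⁻¹
Fraction remaining after one interval: e^(−kτ) = e^(−0.03916 × 7.30) = 0.7514
R = 1 / (1 − 0.7514) = 4.022
Css,max = 28.6 × 4.022 ≈ 115 mg/L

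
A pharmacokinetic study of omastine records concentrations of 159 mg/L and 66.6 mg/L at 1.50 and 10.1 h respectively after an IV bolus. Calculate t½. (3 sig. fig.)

6.85 hours

k = ln(C₁/C₂) / (t₂ − t₁) = ln(159/66.6) / (10.1 − 1.50)
  = 0.8702 / 8.600 = 0.1012 h⁻¹
t½ = ln 2 / k = ln 2 / 0.1012 ≈ 6.85 hours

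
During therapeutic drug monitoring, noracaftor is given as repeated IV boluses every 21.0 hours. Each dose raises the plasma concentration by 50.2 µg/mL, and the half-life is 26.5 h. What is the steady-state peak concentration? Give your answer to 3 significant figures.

119 µg/mL

k = ln 2 / 26.5 = 0.02616 h⁻¹
Fraction remaining after one interval: e^(−kτ) = e^(−0.02616 × 21.0) = 0.5774
R = 1 / (1 − 0.5774) = 2.366
Css,max = 50.2 × 2.366 ≈ 119 µg/mL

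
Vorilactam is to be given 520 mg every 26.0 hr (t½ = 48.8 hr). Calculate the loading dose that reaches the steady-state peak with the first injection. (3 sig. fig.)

1680 mg

k = ln 2 / 48.8 = 0.01420 hr⁻¹
Accumulation ratio R = 1 / (1 − e^(−kτ)) = 1 / (1 − e^(−0.01420×26.0)) = 1 / (1 − 0.6912) = 3.239
Loading dose = maintenance dose × R = 520 × 3.239 ≈ 1680 mg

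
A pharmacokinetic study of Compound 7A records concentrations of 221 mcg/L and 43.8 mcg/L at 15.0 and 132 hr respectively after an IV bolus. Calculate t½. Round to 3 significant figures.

50.1 hours

k = ln(C₁/C₂) / (t₂ − t₁) = ln(221/43.8) / (132 − 15.0)
  = 1.619 / 117.0 = 0.01383 hr⁻¹
t½ = ln 2 / k = ln 2 / 0.01383 ≈ 50.1 hours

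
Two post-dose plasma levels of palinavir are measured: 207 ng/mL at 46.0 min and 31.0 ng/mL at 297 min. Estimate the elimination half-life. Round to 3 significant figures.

k = ln(C₁/C₂) / (t₂ − t₁) = ln(207/31.0) / (297 − 46.0)
  = 1.899 / 251.0 = 0.007565 min⁻¹
t½ = ln 2 / k = ln 2 / 0.007565 ≈ 91.6 minutes

91.6 minutes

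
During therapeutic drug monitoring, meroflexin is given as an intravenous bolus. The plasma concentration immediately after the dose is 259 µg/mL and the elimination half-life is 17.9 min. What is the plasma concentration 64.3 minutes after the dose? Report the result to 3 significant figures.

21.5 µg/mL

k = ln 2 / 17.9 = 0.03872 min⁻¹
64.3 min is 3.592 half-lives, so C = 259 × (1/2)^3.592 = 259 × 0.08292 ≈ 21.5 µg/mL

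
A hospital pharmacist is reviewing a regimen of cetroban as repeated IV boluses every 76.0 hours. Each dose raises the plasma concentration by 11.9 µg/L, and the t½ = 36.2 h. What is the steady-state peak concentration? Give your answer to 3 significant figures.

15.5 µg/L

k = ln 2 / 36.2 = 0.01915 h⁻¹
Fraction remaining after one interval: e^(−kτ) = e^(−0.01915 × 76.0) = 0.2333
R = 1 / (1 − 0.2333) = 1.304
Css,max = 11.9 × 1.304 ≈ 15.5 µg/L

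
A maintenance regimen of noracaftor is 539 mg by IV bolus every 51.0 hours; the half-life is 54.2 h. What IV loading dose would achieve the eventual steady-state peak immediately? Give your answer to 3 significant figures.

1120 mg

k = ln 2 / 54.2 = 0.01279 h⁻¹
Accumulation ratio R = 1 / (1 − e^(−kτ)) = 1 / (1 − e^(−0.01279×51.0)) = 1 / (1 − 0.5209) = 2.087
Loading dose = maintenance dose × R = 539 × 2.087 ≈ 1120 mg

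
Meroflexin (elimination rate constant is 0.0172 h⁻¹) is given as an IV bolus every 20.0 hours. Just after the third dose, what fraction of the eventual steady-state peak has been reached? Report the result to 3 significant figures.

f_n = 1 − e^(−nkτ) = 1 − e^(−3 × 0.01720 × 20.0) = 1 − e^(−1.032) = 1 − 0.3563 ≈ 0.644

0.644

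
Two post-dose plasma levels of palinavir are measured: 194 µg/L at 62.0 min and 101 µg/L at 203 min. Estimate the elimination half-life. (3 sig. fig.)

150 minutes

k = ln(C₁/C₂) / (t₂ − t₁) = ln(194/101) / (203 − 62.0)
  = 0.6527 / 141.0 = 0.004629 min⁻¹
t½ = ln 2 / k = ln 2 / 0.004629 ≈ 150 minutes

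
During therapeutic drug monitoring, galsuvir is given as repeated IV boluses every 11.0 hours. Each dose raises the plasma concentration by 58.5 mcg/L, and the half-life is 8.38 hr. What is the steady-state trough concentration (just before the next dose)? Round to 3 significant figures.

k = ln 2 / 8.38 = 0.08271 hr⁻¹
Fraction remaining after one interval: e^(−kτ) = e^(−0.08271 × 11.0) = 0.4026
R = 1 / (1 − 0.4026) = 1.674
Css,max = 58.5 × 1.674 = 97.92 mcg/L
Css,min = Css,max × e^(−kτ) = 97.92 × 0.4026 ≈ 39.4 mcg/L

39.4 mcg/L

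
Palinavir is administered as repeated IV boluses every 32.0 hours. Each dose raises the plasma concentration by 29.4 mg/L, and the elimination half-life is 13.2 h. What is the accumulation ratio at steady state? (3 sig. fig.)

k = ln 2 / 13.2 = 0.05251 h⁻¹
Fraction remaining after one interval: e^(−kτ) = e^(−0.05251 × 32.0) = 0.1863
R = 1 / (1 − 0.1863) = 1 / 0.8137 ≈ 1.23

1.23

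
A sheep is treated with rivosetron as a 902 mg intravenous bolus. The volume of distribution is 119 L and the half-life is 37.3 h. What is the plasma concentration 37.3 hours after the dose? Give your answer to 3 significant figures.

C₀ = dose / V = 902 / 119 = 7.580 mg/L
k = ln 2 / 37.3 = 0.01858 h⁻¹
C(t) = C₀ e^(−kt) = 7.580 × e^(−0.01858 × 37.3) = 7.580 × e^(−0.6931) = 7.580 × 0.5000 ≈ 3.79 mg/L

3.79 mg/L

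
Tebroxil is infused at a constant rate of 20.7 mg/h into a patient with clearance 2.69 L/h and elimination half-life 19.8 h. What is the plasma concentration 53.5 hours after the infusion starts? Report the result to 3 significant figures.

6.51 mg/L

Css = rate / CL = 20.7 / 2.69 = 7.695 mg/L
k = ln 2 / 19.8 = 0.03501 h⁻¹
C(t) = Css (1 − e^(−kt)) = 7.695 × (1 − e^(−1.873)) = 7.695 × 0.8463 ≈ 6.51 mg/L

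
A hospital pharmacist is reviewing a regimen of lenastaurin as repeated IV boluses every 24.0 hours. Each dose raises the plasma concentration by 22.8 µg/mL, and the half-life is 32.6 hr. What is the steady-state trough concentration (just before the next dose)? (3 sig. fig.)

k = ln 2 / 32.6 = 0.02126 hr⁻¹
Fraction remaining after one interval: e^(−kτ) = e^(−0.02126 × 24.0) = 0.6003
R = 1 / (1 − 0.6003) = 2.502
Css,max = 22.8 × 2.502 = 57.05 µg/mL
Css,min = Css,max × e^(−kτ) = 57.05 × 0.6003 ≈ 34.2 µg/mL

34.2 µg/mL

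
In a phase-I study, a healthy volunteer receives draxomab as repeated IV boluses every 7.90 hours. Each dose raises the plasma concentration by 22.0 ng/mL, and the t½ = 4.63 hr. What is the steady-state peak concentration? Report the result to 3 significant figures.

31.7 ng/mL

k = ln 2 / 4.63 = 0.1497 hr⁻¹
Fraction remaining after one interval: e^(−kτ) = e^(−0.1497 × 7.90) = 0.3065
R = 1 / (1 − 0.3065) = 1.442
Css,max = 22.0 × 1.442 ≈ 31.7 ng/mL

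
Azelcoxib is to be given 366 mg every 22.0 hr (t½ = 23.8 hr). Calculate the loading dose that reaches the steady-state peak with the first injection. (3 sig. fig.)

774 mg

k = ln 2 / 23.8 = 0.02912 hr⁻¹
Accumulation ratio R = 1 / (1 − e^(−kτ)) = 1 / (1 − e^(−0.02912×22.0)) = 1 / (1 − 0.5269) = 2.114
Loading dose = maintenance dose × R = 366 × 2.114 ≈ 774 mg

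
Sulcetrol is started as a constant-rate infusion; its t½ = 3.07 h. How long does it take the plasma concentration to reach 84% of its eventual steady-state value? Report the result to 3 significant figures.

k = ln 2 / 3.07 = 0.2258 h⁻¹
f = 1 − e^(−kt)  ⇒  t = −ln(1 − f) / k
t = −ln(1 − 0.84) / 0.2258 = 1.833 / 0.2258 ≈ 8.12 hours

8.12 hours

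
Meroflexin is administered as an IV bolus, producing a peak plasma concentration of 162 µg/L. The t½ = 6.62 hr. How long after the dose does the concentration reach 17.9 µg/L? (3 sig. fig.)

k = ln 2 / 6.62 = 0.1047 hr⁻¹
C(t) = C₀ e^(−kt)  ⇒  t = ln(C₀/C) / k
t = ln(162/17.9) / 0.1047 = 2.203 / 0.1047 ≈ 21.0 hours

21.0 hours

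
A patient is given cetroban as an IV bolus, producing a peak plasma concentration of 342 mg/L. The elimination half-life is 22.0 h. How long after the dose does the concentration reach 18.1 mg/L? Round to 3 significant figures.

93.3 hours

k = ln 2 / 22.0 = 0.03151 h⁻¹
C(t) = C₀ e^(−kt)  ⇒  t = ln(C₀/C) / k
t = ln(342/18.1) / 0.03151 = 2.939 / 0.03151 ≈ 93.3 hours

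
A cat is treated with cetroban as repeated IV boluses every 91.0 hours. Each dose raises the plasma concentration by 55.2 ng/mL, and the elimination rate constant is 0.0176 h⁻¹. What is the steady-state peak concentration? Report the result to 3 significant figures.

69.1 ng/mL

Fraction remaining after one interval: e^(−kτ) = e^(−0.01760 × 91.0) = 0.2016
R = 1 / (1 − 0.2016) = 1.252
Css,max = 55.2 × 1.252 ≈ 69.1 ng/mL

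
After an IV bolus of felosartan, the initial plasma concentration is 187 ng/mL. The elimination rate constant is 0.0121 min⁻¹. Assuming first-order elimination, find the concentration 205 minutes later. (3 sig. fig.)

C(t) = C₀ e^(−kt) = 187 × e^(−0.01210 × 205) = 187 × e^(−2.481) = 187 × 0.08370 ≈ 15.7 ng/mL

15.7 ng/mL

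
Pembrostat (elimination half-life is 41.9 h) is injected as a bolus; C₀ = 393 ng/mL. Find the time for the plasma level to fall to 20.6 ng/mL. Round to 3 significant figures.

178 hours

k = ln 2 / 41.9 = 0.01654 h⁻¹
C(t) = C₀ e^(−kt)  ⇒  t = ln(C₀/C) / k
t = ln(393/20.6) / 0.01654 = 2.949 / 0.01654 ≈ 178 hours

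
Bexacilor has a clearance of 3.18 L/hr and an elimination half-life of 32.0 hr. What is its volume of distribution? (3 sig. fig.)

k = ln 2 / t½ = ln 2 / 32.0 = 0.02166 hr⁻¹
V = CL / k = 3.18 / 0.02166 ≈ 147 L

147 L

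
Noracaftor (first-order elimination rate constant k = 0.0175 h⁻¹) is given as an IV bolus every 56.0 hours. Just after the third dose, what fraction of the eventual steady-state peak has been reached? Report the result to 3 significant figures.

0.947

f_n = 1 − e^(−nkτ) = 1 − e^(−3 × 0.01750 × 56.0) = 1 − e^(−2.940) = 1 − 0.05287 ≈ 0.947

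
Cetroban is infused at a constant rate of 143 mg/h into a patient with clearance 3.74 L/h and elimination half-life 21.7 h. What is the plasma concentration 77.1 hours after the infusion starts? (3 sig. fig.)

Css = rate / CL = 143 / 3.74 = 38.24 µg/mL
k = ln 2 / 21.7 = 0.03194 h⁻¹
C(t) = Css (1 − e^(−kt)) = 38.24 × (1 − e^(−2.463)) = 38.24 × 0.9148 ≈ 35.0 µg/mL

35.0 µg/mL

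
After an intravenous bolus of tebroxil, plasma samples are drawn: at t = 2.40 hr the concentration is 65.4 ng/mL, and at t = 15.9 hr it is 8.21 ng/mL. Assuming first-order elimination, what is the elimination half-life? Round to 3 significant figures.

k = ln(C₁/C₂) / (t₂ − t₁) = ln(65.4/8.21) / (15.9 − 2.40)
  = 2.075 / 13.50 = 0.1537 hr⁻¹
t½ = ln 2 / k = ln 2 / 0.1537 ≈ 4.51 hours

4.51 hours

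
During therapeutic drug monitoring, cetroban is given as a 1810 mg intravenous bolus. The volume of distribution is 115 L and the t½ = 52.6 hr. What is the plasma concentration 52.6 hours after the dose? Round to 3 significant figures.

7.87 µg/mL

C₀ = dose / V = 1810 / 115 = 15.74 µg/mL
k = ln 2 / 52.6 = 0.01318 hr⁻¹
C(t) = C₀ e^(−kt) = 15.74 × e^(−0.01318 × 52.6) = 15.74 × e^(−0.6931) = 15.74 × 0.5000 ≈ 7.87 µg/mL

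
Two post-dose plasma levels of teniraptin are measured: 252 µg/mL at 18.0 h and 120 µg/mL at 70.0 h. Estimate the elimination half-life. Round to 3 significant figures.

48.6 hours

k = ln(C₁/C₂) / (t₂ − t₁) = ln(252/120) / (70.0 − 18.0)
  = 0.7419 / 52.00 = 0.01427 h⁻¹
t½ = ln 2 / k = ln 2 / 0.01427 ≈ 48.6 hours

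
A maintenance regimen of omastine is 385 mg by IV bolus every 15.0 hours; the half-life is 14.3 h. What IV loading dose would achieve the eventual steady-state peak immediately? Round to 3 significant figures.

k = ln 2 / 14.3 = 0.04847 h⁻¹
Accumulation ratio R = 1 / (1 − e^(−kτ)) = 1 / (1 − e^(−0.04847×15.0)) = 1 / (1 − 0.4833) = 1.935
Loading dose = maintenance dose × R = 385 × 1.935 ≈ 745 mg

745 mg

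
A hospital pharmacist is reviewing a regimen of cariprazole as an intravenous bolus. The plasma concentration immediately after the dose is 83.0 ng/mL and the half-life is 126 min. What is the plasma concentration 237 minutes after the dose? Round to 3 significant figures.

k = ln 2 / 126 = 0.005501 min⁻¹
C(t) = C₀ e^(−kt) = 83.0 × e^(−0.005501 × 237) = 83.0 × e^(−1.304) = 83.0 × 0.2715 ≈ 22.5 ng/mL

22.5 ng/mL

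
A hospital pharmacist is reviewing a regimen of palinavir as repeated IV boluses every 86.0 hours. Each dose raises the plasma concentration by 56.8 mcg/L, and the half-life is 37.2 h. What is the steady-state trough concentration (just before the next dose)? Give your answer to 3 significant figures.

14.3 mcg/L

k = ln 2 / 37.2 = 0.01863 h⁻¹
Fraction remaining after one interval: e^(−kτ) = e^(−0.01863 × 86.0) = 0.2014
R = 1 / (1 − 0.2014) = 1.252
Css,max = 56.8 × 1.252 = 71.12 mcg/L
Css,min = Css,max × e^(−kτ) = 71.12 × 0.2014 ≈ 14.3 mcg/L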